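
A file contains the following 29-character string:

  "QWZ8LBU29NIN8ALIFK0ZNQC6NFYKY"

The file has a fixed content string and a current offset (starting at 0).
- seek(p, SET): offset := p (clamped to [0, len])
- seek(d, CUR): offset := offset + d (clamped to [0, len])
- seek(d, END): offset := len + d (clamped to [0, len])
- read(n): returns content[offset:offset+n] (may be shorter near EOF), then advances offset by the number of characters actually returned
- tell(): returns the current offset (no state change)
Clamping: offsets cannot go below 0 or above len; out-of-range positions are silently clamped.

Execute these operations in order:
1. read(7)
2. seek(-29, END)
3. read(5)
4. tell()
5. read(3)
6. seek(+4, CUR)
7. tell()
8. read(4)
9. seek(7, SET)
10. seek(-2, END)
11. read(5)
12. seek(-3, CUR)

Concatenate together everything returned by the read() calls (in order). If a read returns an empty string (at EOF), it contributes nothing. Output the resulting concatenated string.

After 1 (read(7)): returned 'QWZ8LBU', offset=7
After 2 (seek(-29, END)): offset=0
After 3 (read(5)): returned 'QWZ8L', offset=5
After 4 (tell()): offset=5
After 5 (read(3)): returned 'BU2', offset=8
After 6 (seek(+4, CUR)): offset=12
After 7 (tell()): offset=12
After 8 (read(4)): returned '8ALI', offset=16
After 9 (seek(7, SET)): offset=7
After 10 (seek(-2, END)): offset=27
After 11 (read(5)): returned 'KY', offset=29
After 12 (seek(-3, CUR)): offset=26

Answer: QWZ8LBUQWZ8LBU28ALIKY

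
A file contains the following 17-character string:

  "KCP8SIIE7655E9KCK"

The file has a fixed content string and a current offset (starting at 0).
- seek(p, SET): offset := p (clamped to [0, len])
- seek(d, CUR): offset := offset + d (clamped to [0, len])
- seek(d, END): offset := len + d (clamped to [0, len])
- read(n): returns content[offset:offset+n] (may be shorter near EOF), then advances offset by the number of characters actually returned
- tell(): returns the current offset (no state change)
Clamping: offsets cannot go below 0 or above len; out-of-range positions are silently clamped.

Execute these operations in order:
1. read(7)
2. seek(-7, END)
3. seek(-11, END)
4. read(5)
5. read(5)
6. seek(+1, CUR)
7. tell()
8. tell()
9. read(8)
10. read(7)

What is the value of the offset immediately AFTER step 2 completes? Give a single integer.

Answer: 10

Derivation:
After 1 (read(7)): returned 'KCP8SII', offset=7
After 2 (seek(-7, END)): offset=10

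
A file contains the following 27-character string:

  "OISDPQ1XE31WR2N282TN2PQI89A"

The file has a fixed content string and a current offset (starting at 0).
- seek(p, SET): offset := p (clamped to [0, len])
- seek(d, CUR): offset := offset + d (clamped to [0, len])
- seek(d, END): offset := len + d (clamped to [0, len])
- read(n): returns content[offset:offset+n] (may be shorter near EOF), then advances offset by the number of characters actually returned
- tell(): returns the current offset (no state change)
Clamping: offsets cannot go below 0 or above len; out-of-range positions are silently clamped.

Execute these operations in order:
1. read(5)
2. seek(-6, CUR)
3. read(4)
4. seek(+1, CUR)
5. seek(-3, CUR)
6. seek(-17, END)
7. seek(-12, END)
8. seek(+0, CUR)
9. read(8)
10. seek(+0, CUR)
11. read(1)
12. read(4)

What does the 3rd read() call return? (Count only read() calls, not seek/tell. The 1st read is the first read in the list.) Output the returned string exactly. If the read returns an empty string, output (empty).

Answer: 282TN2PQ

Derivation:
After 1 (read(5)): returned 'OISDP', offset=5
After 2 (seek(-6, CUR)): offset=0
After 3 (read(4)): returned 'OISD', offset=4
After 4 (seek(+1, CUR)): offset=5
After 5 (seek(-3, CUR)): offset=2
After 6 (seek(-17, END)): offset=10
After 7 (seek(-12, END)): offset=15
After 8 (seek(+0, CUR)): offset=15
After 9 (read(8)): returned '282TN2PQ', offset=23
After 10 (seek(+0, CUR)): offset=23
After 11 (read(1)): returned 'I', offset=24
After 12 (read(4)): returned '89A', offset=27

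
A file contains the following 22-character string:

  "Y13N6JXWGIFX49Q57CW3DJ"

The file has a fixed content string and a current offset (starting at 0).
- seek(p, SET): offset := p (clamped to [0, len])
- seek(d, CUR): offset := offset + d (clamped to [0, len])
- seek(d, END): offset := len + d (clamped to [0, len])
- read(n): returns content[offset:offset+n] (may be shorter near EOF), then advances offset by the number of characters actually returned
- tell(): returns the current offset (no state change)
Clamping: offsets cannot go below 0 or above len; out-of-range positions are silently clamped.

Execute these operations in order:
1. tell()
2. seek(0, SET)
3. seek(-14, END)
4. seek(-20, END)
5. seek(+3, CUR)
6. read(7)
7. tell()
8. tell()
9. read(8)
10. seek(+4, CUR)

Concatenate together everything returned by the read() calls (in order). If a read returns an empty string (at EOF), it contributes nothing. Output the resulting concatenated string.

After 1 (tell()): offset=0
After 2 (seek(0, SET)): offset=0
After 3 (seek(-14, END)): offset=8
After 4 (seek(-20, END)): offset=2
After 5 (seek(+3, CUR)): offset=5
After 6 (read(7)): returned 'JXWGIFX', offset=12
After 7 (tell()): offset=12
After 8 (tell()): offset=12
After 9 (read(8)): returned '49Q57CW3', offset=20
After 10 (seek(+4, CUR)): offset=22

Answer: JXWGIFX49Q57CW3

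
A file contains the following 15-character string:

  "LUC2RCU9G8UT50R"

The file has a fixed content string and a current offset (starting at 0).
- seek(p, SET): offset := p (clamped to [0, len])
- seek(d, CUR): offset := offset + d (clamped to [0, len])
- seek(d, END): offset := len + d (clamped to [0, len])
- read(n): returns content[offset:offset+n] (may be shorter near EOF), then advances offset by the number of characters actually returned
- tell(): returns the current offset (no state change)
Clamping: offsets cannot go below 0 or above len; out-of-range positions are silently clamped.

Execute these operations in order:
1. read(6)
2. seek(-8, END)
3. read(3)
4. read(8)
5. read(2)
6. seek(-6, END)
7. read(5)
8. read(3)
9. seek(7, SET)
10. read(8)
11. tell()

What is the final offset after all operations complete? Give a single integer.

Answer: 15

Derivation:
After 1 (read(6)): returned 'LUC2RC', offset=6
After 2 (seek(-8, END)): offset=7
After 3 (read(3)): returned '9G8', offset=10
After 4 (read(8)): returned 'UT50R', offset=15
After 5 (read(2)): returned '', offset=15
After 6 (seek(-6, END)): offset=9
After 7 (read(5)): returned '8UT50', offset=14
After 8 (read(3)): returned 'R', offset=15
After 9 (seek(7, SET)): offset=7
After 10 (read(8)): returned '9G8UT50R', offset=15
After 11 (tell()): offset=15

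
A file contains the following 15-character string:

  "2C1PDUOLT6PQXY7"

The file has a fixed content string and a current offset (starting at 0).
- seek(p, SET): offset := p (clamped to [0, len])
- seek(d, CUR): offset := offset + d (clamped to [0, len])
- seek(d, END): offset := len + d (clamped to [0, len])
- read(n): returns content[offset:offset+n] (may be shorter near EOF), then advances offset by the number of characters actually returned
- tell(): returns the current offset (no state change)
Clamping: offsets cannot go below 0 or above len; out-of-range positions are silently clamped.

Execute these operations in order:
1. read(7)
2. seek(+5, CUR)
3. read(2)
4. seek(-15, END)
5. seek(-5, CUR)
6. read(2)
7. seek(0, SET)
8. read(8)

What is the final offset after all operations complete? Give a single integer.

Answer: 8

Derivation:
After 1 (read(7)): returned '2C1PDUO', offset=7
After 2 (seek(+5, CUR)): offset=12
After 3 (read(2)): returned 'XY', offset=14
After 4 (seek(-15, END)): offset=0
After 5 (seek(-5, CUR)): offset=0
After 6 (read(2)): returned '2C', offset=2
After 7 (seek(0, SET)): offset=0
After 8 (read(8)): returned '2C1PDUOL', offset=8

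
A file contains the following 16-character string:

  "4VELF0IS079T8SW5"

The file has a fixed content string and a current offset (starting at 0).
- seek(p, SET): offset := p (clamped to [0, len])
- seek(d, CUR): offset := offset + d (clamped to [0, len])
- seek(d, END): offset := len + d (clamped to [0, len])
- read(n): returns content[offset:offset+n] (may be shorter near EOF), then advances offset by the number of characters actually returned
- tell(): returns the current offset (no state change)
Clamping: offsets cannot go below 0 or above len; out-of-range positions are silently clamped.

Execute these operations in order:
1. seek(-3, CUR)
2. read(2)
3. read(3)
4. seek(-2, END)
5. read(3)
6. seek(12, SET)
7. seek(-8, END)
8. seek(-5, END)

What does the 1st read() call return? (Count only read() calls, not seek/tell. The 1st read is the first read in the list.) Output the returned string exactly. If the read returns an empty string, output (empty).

After 1 (seek(-3, CUR)): offset=0
After 2 (read(2)): returned '4V', offset=2
After 3 (read(3)): returned 'ELF', offset=5
After 4 (seek(-2, END)): offset=14
After 5 (read(3)): returned 'W5', offset=16
After 6 (seek(12, SET)): offset=12
After 7 (seek(-8, END)): offset=8
After 8 (seek(-5, END)): offset=11

Answer: 4V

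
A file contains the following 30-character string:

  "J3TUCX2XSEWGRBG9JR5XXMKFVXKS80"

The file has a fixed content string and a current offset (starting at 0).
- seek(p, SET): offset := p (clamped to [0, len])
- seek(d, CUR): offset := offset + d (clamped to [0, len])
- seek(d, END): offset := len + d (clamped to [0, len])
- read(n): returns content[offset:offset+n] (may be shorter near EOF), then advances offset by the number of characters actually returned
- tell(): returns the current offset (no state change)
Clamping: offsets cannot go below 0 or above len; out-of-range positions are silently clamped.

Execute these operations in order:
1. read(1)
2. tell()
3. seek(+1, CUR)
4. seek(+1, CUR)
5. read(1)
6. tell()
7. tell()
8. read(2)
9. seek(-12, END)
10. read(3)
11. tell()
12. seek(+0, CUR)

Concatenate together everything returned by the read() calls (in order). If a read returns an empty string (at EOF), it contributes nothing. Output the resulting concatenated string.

After 1 (read(1)): returned 'J', offset=1
After 2 (tell()): offset=1
After 3 (seek(+1, CUR)): offset=2
After 4 (seek(+1, CUR)): offset=3
After 5 (read(1)): returned 'U', offset=4
After 6 (tell()): offset=4
After 7 (tell()): offset=4
After 8 (read(2)): returned 'CX', offset=6
After 9 (seek(-12, END)): offset=18
After 10 (read(3)): returned '5XX', offset=21
After 11 (tell()): offset=21
After 12 (seek(+0, CUR)): offset=21

Answer: JUCX5XX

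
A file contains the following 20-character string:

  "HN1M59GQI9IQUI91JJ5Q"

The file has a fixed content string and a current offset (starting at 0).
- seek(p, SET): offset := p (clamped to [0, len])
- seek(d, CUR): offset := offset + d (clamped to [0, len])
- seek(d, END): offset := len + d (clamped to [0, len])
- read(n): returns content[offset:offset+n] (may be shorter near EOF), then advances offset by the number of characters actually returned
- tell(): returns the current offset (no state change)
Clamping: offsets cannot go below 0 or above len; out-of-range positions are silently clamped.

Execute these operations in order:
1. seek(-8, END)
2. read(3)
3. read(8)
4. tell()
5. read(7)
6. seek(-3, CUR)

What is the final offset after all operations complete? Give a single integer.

Answer: 17

Derivation:
After 1 (seek(-8, END)): offset=12
After 2 (read(3)): returned 'UI9', offset=15
After 3 (read(8)): returned '1JJ5Q', offset=20
After 4 (tell()): offset=20
After 5 (read(7)): returned '', offset=20
After 6 (seek(-3, CUR)): offset=17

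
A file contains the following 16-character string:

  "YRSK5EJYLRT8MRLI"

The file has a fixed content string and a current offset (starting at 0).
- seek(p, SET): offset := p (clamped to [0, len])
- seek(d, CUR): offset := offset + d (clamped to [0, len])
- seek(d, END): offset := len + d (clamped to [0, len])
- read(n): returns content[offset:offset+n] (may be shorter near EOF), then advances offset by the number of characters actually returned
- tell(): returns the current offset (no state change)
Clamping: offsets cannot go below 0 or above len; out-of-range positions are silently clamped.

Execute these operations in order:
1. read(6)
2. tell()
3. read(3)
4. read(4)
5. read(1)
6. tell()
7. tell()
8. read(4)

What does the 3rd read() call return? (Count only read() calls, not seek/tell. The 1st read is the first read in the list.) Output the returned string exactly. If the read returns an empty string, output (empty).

Answer: RT8M

Derivation:
After 1 (read(6)): returned 'YRSK5E', offset=6
After 2 (tell()): offset=6
After 3 (read(3)): returned 'JYL', offset=9
After 4 (read(4)): returned 'RT8M', offset=13
After 5 (read(1)): returned 'R', offset=14
After 6 (tell()): offset=14
After 7 (tell()): offset=14
After 8 (read(4)): returned 'LI', offset=16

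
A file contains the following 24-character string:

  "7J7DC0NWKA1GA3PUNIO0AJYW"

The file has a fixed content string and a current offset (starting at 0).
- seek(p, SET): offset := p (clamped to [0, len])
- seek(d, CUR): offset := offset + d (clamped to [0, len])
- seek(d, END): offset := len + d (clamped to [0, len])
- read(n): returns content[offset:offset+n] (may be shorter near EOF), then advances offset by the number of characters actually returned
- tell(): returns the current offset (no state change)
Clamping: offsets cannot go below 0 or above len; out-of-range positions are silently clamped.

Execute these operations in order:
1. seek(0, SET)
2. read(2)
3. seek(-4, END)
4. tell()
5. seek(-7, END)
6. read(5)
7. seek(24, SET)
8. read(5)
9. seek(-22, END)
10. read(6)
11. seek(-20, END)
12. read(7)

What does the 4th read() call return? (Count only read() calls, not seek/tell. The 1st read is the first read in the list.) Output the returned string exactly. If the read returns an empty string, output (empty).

After 1 (seek(0, SET)): offset=0
After 2 (read(2)): returned '7J', offset=2
After 3 (seek(-4, END)): offset=20
After 4 (tell()): offset=20
After 5 (seek(-7, END)): offset=17
After 6 (read(5)): returned 'IO0AJ', offset=22
After 7 (seek(24, SET)): offset=24
After 8 (read(5)): returned '', offset=24
After 9 (seek(-22, END)): offset=2
After 10 (read(6)): returned '7DC0NW', offset=8
After 11 (seek(-20, END)): offset=4
After 12 (read(7)): returned 'C0NWKA1', offset=11

Answer: 7DC0NW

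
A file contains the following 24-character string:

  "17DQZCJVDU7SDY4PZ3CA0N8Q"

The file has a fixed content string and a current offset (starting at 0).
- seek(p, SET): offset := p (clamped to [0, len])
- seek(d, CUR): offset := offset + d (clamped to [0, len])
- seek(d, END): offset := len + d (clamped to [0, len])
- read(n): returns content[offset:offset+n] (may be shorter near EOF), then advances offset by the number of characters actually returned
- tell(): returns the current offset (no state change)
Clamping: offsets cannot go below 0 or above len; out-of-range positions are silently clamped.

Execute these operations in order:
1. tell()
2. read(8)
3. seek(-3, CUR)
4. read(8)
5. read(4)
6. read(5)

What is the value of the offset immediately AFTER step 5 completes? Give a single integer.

Answer: 17

Derivation:
After 1 (tell()): offset=0
After 2 (read(8)): returned '17DQZCJV', offset=8
After 3 (seek(-3, CUR)): offset=5
After 4 (read(8)): returned 'CJVDU7SD', offset=13
After 5 (read(4)): returned 'Y4PZ', offset=17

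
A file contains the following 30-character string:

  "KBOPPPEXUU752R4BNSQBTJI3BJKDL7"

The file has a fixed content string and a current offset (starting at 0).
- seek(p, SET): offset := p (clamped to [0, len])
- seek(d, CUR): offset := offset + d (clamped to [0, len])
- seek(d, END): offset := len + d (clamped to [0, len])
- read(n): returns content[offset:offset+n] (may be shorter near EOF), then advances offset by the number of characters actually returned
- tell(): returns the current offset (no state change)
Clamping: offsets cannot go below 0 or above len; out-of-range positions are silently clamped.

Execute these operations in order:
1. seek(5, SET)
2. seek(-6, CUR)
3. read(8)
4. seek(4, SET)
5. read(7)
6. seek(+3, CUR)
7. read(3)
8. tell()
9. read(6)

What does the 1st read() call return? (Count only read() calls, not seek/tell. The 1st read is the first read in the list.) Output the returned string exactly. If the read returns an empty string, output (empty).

After 1 (seek(5, SET)): offset=5
After 2 (seek(-6, CUR)): offset=0
After 3 (read(8)): returned 'KBOPPPEX', offset=8
After 4 (seek(4, SET)): offset=4
After 5 (read(7)): returned 'PPEXUU7', offset=11
After 6 (seek(+3, CUR)): offset=14
After 7 (read(3)): returned '4BN', offset=17
After 8 (tell()): offset=17
After 9 (read(6)): returned 'SQBTJI', offset=23

Answer: KBOPPPEX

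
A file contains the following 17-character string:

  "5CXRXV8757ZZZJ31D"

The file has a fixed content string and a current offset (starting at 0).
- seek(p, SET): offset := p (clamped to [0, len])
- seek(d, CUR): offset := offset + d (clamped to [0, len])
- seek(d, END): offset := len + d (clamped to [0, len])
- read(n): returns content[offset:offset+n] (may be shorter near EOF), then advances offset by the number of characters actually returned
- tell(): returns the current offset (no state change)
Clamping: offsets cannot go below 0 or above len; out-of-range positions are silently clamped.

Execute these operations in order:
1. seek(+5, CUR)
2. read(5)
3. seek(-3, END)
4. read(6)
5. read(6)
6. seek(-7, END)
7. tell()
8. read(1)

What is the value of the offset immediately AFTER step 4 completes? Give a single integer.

After 1 (seek(+5, CUR)): offset=5
After 2 (read(5)): returned 'V8757', offset=10
After 3 (seek(-3, END)): offset=14
After 4 (read(6)): returned '31D', offset=17

Answer: 17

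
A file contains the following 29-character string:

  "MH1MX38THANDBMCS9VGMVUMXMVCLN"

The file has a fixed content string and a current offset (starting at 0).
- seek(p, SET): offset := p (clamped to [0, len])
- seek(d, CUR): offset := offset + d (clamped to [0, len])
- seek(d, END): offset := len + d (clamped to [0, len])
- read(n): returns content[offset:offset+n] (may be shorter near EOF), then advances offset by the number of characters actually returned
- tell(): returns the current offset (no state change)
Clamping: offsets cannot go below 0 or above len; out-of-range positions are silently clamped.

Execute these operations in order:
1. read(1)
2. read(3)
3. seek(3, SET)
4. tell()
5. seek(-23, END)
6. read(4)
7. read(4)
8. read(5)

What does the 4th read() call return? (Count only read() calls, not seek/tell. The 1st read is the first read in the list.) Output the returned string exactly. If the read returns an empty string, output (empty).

After 1 (read(1)): returned 'M', offset=1
After 2 (read(3)): returned 'H1M', offset=4
After 3 (seek(3, SET)): offset=3
After 4 (tell()): offset=3
After 5 (seek(-23, END)): offset=6
After 6 (read(4)): returned '8THA', offset=10
After 7 (read(4)): returned 'NDBM', offset=14
After 8 (read(5)): returned 'CS9VG', offset=19

Answer: NDBM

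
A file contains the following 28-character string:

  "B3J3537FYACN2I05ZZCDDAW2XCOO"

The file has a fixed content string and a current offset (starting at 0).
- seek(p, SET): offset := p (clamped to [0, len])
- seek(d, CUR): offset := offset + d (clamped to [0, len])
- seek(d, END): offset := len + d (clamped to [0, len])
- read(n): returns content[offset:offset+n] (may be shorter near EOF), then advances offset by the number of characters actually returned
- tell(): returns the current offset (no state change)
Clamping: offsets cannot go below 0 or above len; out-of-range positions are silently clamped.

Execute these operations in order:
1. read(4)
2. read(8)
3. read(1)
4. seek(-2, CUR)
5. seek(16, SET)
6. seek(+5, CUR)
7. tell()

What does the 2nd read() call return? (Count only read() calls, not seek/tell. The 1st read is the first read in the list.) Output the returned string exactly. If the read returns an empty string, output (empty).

Answer: 537FYACN

Derivation:
After 1 (read(4)): returned 'B3J3', offset=4
After 2 (read(8)): returned '537FYACN', offset=12
After 3 (read(1)): returned '2', offset=13
After 4 (seek(-2, CUR)): offset=11
After 5 (seek(16, SET)): offset=16
After 6 (seek(+5, CUR)): offset=21
After 7 (tell()): offset=21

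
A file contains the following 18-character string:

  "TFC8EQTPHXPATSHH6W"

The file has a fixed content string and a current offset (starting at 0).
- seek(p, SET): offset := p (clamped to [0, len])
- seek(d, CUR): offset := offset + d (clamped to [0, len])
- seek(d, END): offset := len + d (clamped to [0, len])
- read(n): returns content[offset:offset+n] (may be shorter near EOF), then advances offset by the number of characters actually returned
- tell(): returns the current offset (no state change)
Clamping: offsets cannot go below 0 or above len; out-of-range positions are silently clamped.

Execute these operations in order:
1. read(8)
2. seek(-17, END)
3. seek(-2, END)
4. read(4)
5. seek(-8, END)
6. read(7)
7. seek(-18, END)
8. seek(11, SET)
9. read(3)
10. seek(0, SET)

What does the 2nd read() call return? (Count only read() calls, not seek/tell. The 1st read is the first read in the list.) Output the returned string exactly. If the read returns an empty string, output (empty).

Answer: 6W

Derivation:
After 1 (read(8)): returned 'TFC8EQTP', offset=8
After 2 (seek(-17, END)): offset=1
After 3 (seek(-2, END)): offset=16
After 4 (read(4)): returned '6W', offset=18
After 5 (seek(-8, END)): offset=10
After 6 (read(7)): returned 'PATSHH6', offset=17
After 7 (seek(-18, END)): offset=0
After 8 (seek(11, SET)): offset=11
After 9 (read(3)): returned 'ATS', offset=14
After 10 (seek(0, SET)): offset=0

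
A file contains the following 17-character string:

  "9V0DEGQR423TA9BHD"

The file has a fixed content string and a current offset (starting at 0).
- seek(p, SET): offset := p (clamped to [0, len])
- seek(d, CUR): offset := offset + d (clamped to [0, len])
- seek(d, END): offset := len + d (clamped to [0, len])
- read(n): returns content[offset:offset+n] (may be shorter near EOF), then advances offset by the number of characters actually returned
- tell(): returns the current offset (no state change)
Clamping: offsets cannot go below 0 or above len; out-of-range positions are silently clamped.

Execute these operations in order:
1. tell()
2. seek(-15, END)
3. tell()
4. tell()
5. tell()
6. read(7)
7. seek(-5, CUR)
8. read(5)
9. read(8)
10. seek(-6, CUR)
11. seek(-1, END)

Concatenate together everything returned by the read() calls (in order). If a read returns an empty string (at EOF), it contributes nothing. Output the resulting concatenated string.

After 1 (tell()): offset=0
After 2 (seek(-15, END)): offset=2
After 3 (tell()): offset=2
After 4 (tell()): offset=2
After 5 (tell()): offset=2
After 6 (read(7)): returned '0DEGQR4', offset=9
After 7 (seek(-5, CUR)): offset=4
After 8 (read(5)): returned 'EGQR4', offset=9
After 9 (read(8)): returned '23TA9BHD', offset=17
After 10 (seek(-6, CUR)): offset=11
After 11 (seek(-1, END)): offset=16

Answer: 0DEGQR4EGQR423TA9BHD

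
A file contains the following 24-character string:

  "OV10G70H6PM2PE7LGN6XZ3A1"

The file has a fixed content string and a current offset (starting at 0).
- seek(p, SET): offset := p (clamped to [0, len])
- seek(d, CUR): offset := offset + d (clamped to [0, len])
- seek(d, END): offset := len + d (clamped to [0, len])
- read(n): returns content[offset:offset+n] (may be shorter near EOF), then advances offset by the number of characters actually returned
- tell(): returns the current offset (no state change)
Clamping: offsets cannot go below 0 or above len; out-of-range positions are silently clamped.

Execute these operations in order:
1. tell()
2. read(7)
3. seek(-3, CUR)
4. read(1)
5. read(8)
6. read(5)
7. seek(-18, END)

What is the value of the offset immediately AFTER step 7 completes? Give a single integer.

Answer: 6

Derivation:
After 1 (tell()): offset=0
After 2 (read(7)): returned 'OV10G70', offset=7
After 3 (seek(-3, CUR)): offset=4
After 4 (read(1)): returned 'G', offset=5
After 5 (read(8)): returned '70H6PM2P', offset=13
After 6 (read(5)): returned 'E7LGN', offset=18
After 7 (seek(-18, END)): offset=6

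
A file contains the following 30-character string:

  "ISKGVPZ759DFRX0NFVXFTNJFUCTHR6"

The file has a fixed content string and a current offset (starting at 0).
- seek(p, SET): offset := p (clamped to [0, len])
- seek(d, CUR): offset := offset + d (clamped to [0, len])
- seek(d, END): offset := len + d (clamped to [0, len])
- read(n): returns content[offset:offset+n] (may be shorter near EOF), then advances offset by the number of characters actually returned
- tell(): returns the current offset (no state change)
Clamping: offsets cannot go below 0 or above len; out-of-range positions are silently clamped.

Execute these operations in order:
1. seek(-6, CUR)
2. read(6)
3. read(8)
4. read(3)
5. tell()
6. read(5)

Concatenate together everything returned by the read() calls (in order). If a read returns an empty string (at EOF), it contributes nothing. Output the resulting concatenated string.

Answer: ISKGVPZ759DFRX0NFVXFTN

Derivation:
After 1 (seek(-6, CUR)): offset=0
After 2 (read(6)): returned 'ISKGVP', offset=6
After 3 (read(8)): returned 'Z759DFRX', offset=14
After 4 (read(3)): returned '0NF', offset=17
After 5 (tell()): offset=17
After 6 (read(5)): returned 'VXFTN', offset=22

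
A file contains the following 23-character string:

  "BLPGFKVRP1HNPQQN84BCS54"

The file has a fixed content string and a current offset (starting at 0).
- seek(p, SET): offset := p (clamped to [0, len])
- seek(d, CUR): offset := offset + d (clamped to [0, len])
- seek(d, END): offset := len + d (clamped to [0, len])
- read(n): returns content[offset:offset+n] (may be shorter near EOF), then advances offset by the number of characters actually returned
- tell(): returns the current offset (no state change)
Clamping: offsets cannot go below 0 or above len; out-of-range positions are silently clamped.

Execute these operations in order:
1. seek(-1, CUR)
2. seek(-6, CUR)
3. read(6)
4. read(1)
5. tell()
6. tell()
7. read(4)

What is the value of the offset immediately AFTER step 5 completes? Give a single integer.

Answer: 7

Derivation:
After 1 (seek(-1, CUR)): offset=0
After 2 (seek(-6, CUR)): offset=0
After 3 (read(6)): returned 'BLPGFK', offset=6
After 4 (read(1)): returned 'V', offset=7
After 5 (tell()): offset=7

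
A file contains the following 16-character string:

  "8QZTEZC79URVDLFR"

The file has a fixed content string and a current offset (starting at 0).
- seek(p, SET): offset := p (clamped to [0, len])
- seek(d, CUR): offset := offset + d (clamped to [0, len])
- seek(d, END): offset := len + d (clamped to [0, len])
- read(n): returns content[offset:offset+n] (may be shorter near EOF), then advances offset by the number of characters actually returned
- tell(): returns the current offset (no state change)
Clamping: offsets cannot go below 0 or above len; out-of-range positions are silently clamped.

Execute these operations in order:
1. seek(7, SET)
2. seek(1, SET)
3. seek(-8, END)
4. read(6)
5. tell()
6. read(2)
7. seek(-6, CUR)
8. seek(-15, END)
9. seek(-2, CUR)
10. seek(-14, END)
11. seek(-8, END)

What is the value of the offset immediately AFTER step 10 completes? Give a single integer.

After 1 (seek(7, SET)): offset=7
After 2 (seek(1, SET)): offset=1
After 3 (seek(-8, END)): offset=8
After 4 (read(6)): returned '9URVDL', offset=14
After 5 (tell()): offset=14
After 6 (read(2)): returned 'FR', offset=16
After 7 (seek(-6, CUR)): offset=10
After 8 (seek(-15, END)): offset=1
After 9 (seek(-2, CUR)): offset=0
After 10 (seek(-14, END)): offset=2

Answer: 2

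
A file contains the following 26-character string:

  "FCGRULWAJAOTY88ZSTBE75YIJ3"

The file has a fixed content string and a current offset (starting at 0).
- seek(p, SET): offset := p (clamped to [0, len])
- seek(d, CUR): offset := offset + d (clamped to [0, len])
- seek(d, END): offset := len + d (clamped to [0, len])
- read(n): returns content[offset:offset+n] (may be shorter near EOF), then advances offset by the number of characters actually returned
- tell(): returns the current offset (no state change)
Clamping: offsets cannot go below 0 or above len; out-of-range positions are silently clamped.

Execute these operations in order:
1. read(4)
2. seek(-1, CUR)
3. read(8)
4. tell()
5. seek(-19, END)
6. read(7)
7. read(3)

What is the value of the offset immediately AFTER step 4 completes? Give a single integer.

Answer: 11

Derivation:
After 1 (read(4)): returned 'FCGR', offset=4
After 2 (seek(-1, CUR)): offset=3
After 3 (read(8)): returned 'RULWAJAO', offset=11
After 4 (tell()): offset=11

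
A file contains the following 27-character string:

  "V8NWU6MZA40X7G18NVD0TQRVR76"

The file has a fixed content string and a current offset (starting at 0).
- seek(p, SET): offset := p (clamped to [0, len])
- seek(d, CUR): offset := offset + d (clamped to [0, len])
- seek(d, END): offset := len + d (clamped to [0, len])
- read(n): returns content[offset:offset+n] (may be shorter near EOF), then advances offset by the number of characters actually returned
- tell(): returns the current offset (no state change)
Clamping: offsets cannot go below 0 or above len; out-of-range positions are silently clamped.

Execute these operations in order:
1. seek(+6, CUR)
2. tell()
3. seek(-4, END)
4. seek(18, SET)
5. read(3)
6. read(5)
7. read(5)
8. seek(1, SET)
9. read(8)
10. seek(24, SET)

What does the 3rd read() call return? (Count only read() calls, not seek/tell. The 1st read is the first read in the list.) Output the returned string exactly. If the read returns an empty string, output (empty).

After 1 (seek(+6, CUR)): offset=6
After 2 (tell()): offset=6
After 3 (seek(-4, END)): offset=23
After 4 (seek(18, SET)): offset=18
After 5 (read(3)): returned 'D0T', offset=21
After 6 (read(5)): returned 'QRVR7', offset=26
After 7 (read(5)): returned '6', offset=27
After 8 (seek(1, SET)): offset=1
After 9 (read(8)): returned '8NWU6MZA', offset=9
After 10 (seek(24, SET)): offset=24

Answer: 6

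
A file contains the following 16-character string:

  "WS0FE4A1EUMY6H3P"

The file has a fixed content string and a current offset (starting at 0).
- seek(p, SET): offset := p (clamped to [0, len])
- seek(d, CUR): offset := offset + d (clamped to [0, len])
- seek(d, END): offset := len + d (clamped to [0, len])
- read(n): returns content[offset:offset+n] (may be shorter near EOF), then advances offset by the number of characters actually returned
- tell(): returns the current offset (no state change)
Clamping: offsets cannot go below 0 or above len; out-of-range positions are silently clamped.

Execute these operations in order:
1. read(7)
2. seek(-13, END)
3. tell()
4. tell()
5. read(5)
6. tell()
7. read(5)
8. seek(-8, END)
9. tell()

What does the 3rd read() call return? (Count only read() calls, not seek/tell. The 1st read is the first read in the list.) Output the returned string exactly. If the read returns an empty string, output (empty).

After 1 (read(7)): returned 'WS0FE4A', offset=7
After 2 (seek(-13, END)): offset=3
After 3 (tell()): offset=3
After 4 (tell()): offset=3
After 5 (read(5)): returned 'FE4A1', offset=8
After 6 (tell()): offset=8
After 7 (read(5)): returned 'EUMY6', offset=13
After 8 (seek(-8, END)): offset=8
After 9 (tell()): offset=8

Answer: EUMY6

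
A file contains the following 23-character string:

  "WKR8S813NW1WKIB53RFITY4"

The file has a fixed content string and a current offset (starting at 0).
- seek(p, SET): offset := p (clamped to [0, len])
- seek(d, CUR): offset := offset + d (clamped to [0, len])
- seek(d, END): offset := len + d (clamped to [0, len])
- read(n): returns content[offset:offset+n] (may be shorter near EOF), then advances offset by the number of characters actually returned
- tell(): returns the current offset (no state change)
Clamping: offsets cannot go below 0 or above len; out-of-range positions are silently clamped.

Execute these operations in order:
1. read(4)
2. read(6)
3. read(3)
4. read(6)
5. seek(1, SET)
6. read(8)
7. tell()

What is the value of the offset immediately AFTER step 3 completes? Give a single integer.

After 1 (read(4)): returned 'WKR8', offset=4
After 2 (read(6)): returned 'S813NW', offset=10
After 3 (read(3)): returned '1WK', offset=13

Answer: 13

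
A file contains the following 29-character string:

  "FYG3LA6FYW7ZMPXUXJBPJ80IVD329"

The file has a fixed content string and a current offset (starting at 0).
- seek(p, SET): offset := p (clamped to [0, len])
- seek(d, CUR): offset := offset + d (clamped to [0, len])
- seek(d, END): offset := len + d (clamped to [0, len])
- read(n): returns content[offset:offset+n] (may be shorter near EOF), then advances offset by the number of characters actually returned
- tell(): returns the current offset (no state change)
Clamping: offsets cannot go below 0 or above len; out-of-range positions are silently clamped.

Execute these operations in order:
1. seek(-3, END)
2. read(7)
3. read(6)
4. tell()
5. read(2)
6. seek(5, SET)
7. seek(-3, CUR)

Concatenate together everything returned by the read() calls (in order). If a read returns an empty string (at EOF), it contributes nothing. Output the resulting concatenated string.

After 1 (seek(-3, END)): offset=26
After 2 (read(7)): returned '329', offset=29
After 3 (read(6)): returned '', offset=29
After 4 (tell()): offset=29
After 5 (read(2)): returned '', offset=29
After 6 (seek(5, SET)): offset=5
After 7 (seek(-3, CUR)): offset=2

Answer: 329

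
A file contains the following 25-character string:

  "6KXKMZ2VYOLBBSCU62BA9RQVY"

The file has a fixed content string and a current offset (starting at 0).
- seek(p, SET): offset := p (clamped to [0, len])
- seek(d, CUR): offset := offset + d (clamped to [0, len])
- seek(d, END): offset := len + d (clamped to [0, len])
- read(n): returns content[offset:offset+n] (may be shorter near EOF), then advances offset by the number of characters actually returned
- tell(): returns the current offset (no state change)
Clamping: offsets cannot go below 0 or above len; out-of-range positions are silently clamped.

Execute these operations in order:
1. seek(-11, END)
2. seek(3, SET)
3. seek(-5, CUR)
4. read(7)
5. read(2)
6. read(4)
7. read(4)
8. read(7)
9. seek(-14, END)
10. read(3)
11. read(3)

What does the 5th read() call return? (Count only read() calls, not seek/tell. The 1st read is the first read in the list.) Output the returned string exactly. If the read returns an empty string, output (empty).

After 1 (seek(-11, END)): offset=14
After 2 (seek(3, SET)): offset=3
After 3 (seek(-5, CUR)): offset=0
After 4 (read(7)): returned '6KXKMZ2', offset=7
After 5 (read(2)): returned 'VY', offset=9
After 6 (read(4)): returned 'OLBB', offset=13
After 7 (read(4)): returned 'SCU6', offset=17
After 8 (read(7)): returned '2BA9RQV', offset=24
After 9 (seek(-14, END)): offset=11
After 10 (read(3)): returned 'BBS', offset=14
After 11 (read(3)): returned 'CU6', offset=17

Answer: 2BA9RQV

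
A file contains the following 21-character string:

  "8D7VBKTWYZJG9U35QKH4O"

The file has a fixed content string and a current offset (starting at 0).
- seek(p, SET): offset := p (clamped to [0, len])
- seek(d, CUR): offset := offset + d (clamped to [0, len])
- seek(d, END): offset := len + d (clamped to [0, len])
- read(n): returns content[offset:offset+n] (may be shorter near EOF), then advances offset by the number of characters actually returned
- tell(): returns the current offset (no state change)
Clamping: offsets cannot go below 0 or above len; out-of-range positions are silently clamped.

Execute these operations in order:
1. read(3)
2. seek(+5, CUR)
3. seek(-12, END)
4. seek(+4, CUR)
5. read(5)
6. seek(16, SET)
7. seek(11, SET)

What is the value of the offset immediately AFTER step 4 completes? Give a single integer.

Answer: 13

Derivation:
After 1 (read(3)): returned '8D7', offset=3
After 2 (seek(+5, CUR)): offset=8
After 3 (seek(-12, END)): offset=9
After 4 (seek(+4, CUR)): offset=13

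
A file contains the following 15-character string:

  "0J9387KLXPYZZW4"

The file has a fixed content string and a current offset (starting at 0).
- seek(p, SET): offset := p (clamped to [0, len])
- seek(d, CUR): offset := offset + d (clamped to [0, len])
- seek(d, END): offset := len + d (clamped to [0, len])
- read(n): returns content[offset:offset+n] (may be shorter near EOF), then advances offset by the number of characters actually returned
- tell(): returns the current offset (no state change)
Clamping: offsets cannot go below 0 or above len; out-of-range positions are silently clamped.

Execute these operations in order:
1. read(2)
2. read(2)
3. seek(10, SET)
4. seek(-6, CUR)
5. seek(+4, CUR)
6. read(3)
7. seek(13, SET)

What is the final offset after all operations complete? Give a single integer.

Answer: 13

Derivation:
After 1 (read(2)): returned '0J', offset=2
After 2 (read(2)): returned '93', offset=4
After 3 (seek(10, SET)): offset=10
After 4 (seek(-6, CUR)): offset=4
After 5 (seek(+4, CUR)): offset=8
After 6 (read(3)): returned 'XPY', offset=11
After 7 (seek(13, SET)): offset=13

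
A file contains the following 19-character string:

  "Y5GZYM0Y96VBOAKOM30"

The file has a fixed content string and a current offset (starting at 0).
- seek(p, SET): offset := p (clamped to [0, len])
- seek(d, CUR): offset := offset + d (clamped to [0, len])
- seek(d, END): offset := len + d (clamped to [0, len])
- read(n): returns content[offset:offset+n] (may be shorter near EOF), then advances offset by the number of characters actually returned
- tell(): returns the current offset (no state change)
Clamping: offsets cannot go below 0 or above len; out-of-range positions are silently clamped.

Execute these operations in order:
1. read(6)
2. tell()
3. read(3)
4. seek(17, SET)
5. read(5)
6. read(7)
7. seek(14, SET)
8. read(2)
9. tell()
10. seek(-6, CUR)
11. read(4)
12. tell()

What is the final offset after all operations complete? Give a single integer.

Answer: 14

Derivation:
After 1 (read(6)): returned 'Y5GZYM', offset=6
After 2 (tell()): offset=6
After 3 (read(3)): returned '0Y9', offset=9
After 4 (seek(17, SET)): offset=17
After 5 (read(5)): returned '30', offset=19
After 6 (read(7)): returned '', offset=19
After 7 (seek(14, SET)): offset=14
After 8 (read(2)): returned 'KO', offset=16
After 9 (tell()): offset=16
After 10 (seek(-6, CUR)): offset=10
After 11 (read(4)): returned 'VBOA', offset=14
After 12 (tell()): offset=14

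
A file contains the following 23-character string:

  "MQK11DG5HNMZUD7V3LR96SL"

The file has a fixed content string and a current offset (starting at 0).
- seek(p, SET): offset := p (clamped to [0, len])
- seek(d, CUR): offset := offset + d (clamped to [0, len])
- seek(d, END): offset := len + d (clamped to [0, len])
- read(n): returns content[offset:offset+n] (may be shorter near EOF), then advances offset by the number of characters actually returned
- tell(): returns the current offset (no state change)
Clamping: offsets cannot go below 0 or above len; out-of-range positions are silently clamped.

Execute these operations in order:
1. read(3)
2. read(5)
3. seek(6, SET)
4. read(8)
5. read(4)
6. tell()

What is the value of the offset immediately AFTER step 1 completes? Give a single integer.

Answer: 3

Derivation:
After 1 (read(3)): returned 'MQK', offset=3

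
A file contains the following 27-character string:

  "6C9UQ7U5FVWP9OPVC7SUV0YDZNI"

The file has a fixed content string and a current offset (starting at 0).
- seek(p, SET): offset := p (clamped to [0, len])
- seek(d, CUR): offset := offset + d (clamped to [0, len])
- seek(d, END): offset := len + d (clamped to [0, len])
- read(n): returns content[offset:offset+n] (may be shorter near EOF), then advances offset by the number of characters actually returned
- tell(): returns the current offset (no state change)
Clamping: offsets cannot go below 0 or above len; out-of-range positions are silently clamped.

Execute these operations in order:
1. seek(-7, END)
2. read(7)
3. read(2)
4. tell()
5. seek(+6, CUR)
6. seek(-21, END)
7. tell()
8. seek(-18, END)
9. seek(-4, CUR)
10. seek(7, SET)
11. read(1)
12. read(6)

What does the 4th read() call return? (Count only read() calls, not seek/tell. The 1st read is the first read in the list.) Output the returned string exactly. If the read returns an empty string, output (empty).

Answer: FVWP9O

Derivation:
After 1 (seek(-7, END)): offset=20
After 2 (read(7)): returned 'V0YDZNI', offset=27
After 3 (read(2)): returned '', offset=27
After 4 (tell()): offset=27
After 5 (seek(+6, CUR)): offset=27
After 6 (seek(-21, END)): offset=6
After 7 (tell()): offset=6
After 8 (seek(-18, END)): offset=9
After 9 (seek(-4, CUR)): offset=5
After 10 (seek(7, SET)): offset=7
After 11 (read(1)): returned '5', offset=8
After 12 (read(6)): returned 'FVWP9O', offset=14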